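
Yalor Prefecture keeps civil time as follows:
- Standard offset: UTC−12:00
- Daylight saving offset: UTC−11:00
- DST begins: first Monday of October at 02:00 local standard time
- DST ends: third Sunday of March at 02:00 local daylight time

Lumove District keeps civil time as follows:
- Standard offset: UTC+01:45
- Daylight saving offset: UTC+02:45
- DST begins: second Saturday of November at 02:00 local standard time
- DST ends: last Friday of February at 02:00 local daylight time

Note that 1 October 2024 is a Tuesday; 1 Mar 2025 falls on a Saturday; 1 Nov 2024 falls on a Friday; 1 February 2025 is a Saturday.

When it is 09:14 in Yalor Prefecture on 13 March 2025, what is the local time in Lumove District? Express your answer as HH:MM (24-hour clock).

1 October 2024 is a Tuesday, so the first Monday is October 7.
1 March 2025 is a Saturday, so the first Sunday is March 2 and the third is March 16.
Daylight saving runs 7 October 2024 – 16 March 2025; 13 March 2025 is inside that window, so Yalor Prefecture is at UTC−11:00.
09:14 Yalor Prefecture + 11h = 20:14 UTC.
1 November 2024 is a Friday, so the first Saturday is November 2 and the second is November 9.
1 February 2025 is a Saturday, so Fridays fall on 7, 14, 21, 28; the last is February 28.
At the standard offset (UTC+01:45), 20:14 UTC + 1h45m = 21:59 Lumove District standard time.
Daylight saving runs 9 November 2024 – 28 February 2025; the standard-time date in Lumove District, 13 March 2025, is outside that window, so Lumove District is on standard time at UTC+01:45.
20:14 UTC + 1h45m = 21:59 Lumove District.

21:59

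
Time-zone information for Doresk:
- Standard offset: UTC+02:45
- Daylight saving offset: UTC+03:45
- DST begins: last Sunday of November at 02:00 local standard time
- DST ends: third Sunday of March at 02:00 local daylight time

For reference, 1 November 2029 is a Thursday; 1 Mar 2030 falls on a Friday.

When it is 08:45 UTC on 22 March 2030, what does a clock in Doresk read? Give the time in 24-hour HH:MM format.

1 November 2029 is a Thursday, so Sundays fall on 4, 11, 18, 25; the last is November 25.
1 March 2030 is a Friday, so the first Sunday is March 3 and the third is March 17.
At the standard offset (UTC+02:45), 08:45 UTC + 2h45m = 11:30 Doresk standard time.
The standard-time date in Doresk, 22 March 2030, is outside the daylight-saving period (25 November 2029 – 17 March 2030), so Doresk is on standard time, UTC+02:45.
08:45 UTC + 2h45m = 11:30 local.

11:30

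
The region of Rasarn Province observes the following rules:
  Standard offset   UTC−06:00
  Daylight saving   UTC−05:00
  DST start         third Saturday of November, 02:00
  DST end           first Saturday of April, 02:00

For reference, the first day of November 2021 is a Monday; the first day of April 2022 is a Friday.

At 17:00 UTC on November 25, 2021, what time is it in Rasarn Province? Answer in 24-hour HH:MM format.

12:00

1 November 2021 is a Monday, so the first Saturday is November 6 and the third is November 20.
1 April 2022 is a Friday, so the first Saturday is April 2.
At the standard offset (UTC−06:00), 17:00 UTC − 6h = 11:00 Rasarn Province standard time.
Daylight saving runs 20 November 2021 – 2 April 2022; the standard-time date in Rasarn Province, November 25, 2021, is inside that window, so Rasarn Province is at UTC−05:00.
17:00 UTC − 5h = 12:00 local.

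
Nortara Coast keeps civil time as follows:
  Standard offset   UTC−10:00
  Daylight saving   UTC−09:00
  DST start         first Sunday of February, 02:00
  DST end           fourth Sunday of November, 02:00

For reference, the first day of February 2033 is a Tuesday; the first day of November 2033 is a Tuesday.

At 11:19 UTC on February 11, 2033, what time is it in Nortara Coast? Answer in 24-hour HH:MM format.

02:19

1 February 2033 is a Tuesday, so the first Sunday is February 6.
1 November 2033 is a Tuesday, so the first Sunday is November 6 and the fourth is November 27.
At the standard offset (UTC−10:00), 11:19 UTC − 10h = 01:19 Nortara Coast standard time.
The standard-time date in Nortara Coast, February 11, 2033, lies within the daylight-saving period (6 February – 27 November), so Nortara Coast is on daylight time, UTC−09:00.
11:19 UTC − 9h = 02:19 local.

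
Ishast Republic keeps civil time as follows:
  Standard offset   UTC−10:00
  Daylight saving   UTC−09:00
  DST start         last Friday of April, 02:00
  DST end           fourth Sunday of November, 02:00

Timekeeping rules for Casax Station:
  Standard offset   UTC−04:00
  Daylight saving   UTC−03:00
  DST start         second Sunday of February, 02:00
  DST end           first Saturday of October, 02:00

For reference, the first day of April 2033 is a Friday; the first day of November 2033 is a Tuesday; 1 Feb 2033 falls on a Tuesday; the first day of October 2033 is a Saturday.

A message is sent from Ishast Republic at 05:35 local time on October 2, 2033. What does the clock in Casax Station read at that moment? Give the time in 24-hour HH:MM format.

10:35

1 April 2033 is a Friday, so Fridays fall on 1, 8, 15, 22, 29; the last is April 29.
1 November 2033 is a Tuesday, so the first Sunday is November 6 and the fourth is November 27.
October 2, 2033 falls between 29 April and 27 November, so daylight saving is in effect and Ishast Republic is at UTC−09:00.
05:35 Ishast Republic + 9h = 14:35 UTC.
1 February 2033 is a Tuesday, so the first Sunday is February 6 and the second is February 13.
1 October 2033 is a Saturday, so the first Saturday is October 1.
At the standard offset (UTC−04:00), 14:35 UTC − 4h = 10:35 Casax Station standard time.
The standard-time date in Casax Station, October 2, 2033, does not fall between 13 February and 1 October, so daylight saving is not in effect and Casax Station is at UTC−04:00.
14:35 UTC − 4h = 10:35 Casax Station.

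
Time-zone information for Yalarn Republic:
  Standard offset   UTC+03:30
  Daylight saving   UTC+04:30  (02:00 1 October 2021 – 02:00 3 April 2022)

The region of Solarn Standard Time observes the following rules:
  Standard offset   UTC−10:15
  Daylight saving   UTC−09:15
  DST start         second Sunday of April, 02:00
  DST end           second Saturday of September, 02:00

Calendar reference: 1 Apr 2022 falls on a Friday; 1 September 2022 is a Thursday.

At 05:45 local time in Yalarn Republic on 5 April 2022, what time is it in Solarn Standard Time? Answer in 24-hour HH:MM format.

Daylight saving runs 1 October 2021 – 3 April 2022; 5 April 2022 is outside that window, so Yalarn Republic is on standard time at UTC+03:30.
05:45 Yalarn Republic − 3h30m = 02:15 UTC.
1 April 2022 is a Friday, so the first Sunday is April 3 and the second is April 10.
1 September 2022 is a Thursday, so the first Saturday is September 3 and the second is September 10.
At the standard offset (UTC−10:15), 02:15 UTC − 10h15m = 16:00 Solarn Standard Time standard time (rolling into the previous day, 4 April 2022).
The standard-time date in Solarn Standard Time, 4 April 2022, is outside the daylight-saving period (10 April – 10 September), so Solarn Standard Time is on standard time, UTC−10:15.
02:15 UTC − 10h15m = 16:00 Solarn Standard Time (rolling into the previous day, 4 April 2022).

16:00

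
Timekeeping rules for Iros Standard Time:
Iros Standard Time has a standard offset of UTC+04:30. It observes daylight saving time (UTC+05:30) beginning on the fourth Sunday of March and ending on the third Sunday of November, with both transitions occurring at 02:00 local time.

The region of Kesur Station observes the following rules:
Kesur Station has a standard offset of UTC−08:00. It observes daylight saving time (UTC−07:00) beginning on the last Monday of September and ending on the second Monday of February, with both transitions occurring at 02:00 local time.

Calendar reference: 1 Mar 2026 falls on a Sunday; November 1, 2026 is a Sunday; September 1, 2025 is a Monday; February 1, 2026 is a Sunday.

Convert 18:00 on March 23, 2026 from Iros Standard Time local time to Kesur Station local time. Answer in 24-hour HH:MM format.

1 March 2026 is a Sunday, so the first Sunday is March 1 and the fourth is March 22.
1 November 2026 is a Sunday, so the first Sunday is November 1 and the third is November 15.
March 23, 2026 falls between 22 March and 15 November, so daylight saving is in effect and Iros Standard Time is at UTC+05:30.
18:00 Iros Standard Time − 5h30m = 12:30 UTC.
1 September 2025 is a Monday, so Mondays fall on 1, 8, 15, 22, 29; the last is September 29.
1 February 2026 is a Sunday, so the first Monday is February 2 and the second is February 9.
At the standard offset (UTC−08:00), 12:30 UTC − 8h = 04:30 Kesur Station standard time.
Daylight saving runs 29 September 2025 – 9 February 2026; the standard-time date in Kesur Station, March 23, 2026, is outside that window, so Kesur Station is on standard time at UTC−08:00.
12:30 UTC − 8h = 04:30 Kesur Station.

04:30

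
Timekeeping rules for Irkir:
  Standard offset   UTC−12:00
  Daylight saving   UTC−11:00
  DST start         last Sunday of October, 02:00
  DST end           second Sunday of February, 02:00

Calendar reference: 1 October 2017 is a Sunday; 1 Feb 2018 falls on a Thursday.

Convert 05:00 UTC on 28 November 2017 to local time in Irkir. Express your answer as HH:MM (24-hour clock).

18:00

1 October 2017 is a Sunday, so Sundays fall on 1, 8, 15, 22, 29; the last is October 29.
1 February 2018 is a Thursday, so the first Sunday is February 4 and the second is February 11.
At the standard offset (UTC−12:00), 05:00 UTC − 12h = 17:00 Irkir standard time (rolling into the previous day, 27 November 2017).
The standard-time date in Irkir, 27 November 2017, lies within the daylight-saving period (29 October 2017 – 11 February 2018), so Irkir is on daylight time, UTC−11:00.
05:00 UTC − 11h = 18:00 local (rolling into the previous day, 27 November 2017).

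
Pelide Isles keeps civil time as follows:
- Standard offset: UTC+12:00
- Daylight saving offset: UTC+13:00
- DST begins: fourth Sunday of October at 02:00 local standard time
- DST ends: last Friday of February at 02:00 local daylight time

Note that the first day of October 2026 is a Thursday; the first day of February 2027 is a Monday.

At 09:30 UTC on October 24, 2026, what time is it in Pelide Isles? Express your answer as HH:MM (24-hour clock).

1 October 2026 is a Thursday, so the first Sunday is October 4 and the fourth is October 25.
1 February 2027 is a Monday, so Fridays fall on 5, 12, 19, 26; the last is February 26.
At the standard offset (UTC+12:00), 09:30 UTC + 12h = 21:30 Pelide Isles standard time.
The standard-time date in Pelide Isles, October 24, 2026, is outside the daylight-saving period (25 October 2026 – 26 February 2027), so Pelide Isles is on standard time, UTC+12:00.
09:30 UTC + 12h = 21:30 local.

21:30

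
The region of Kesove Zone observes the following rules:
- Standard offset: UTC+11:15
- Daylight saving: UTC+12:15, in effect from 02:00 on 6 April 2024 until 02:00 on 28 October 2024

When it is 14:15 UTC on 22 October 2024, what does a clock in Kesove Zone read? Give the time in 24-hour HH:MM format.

At the standard offset (UTC+11:15), 14:15 UTC + 11h15m = 01:30 Kesove Zone standard time (rolling into the next day, 23 October 2024).
The standard-time date in Kesove Zone, 23 October 2024, falls between 6 April and 28 October, so daylight saving is in effect and Kesove Zone is at UTC+12:15.
14:15 UTC + 12h15m = 02:30 local (rolling into the next day, 23 October 2024).

02:30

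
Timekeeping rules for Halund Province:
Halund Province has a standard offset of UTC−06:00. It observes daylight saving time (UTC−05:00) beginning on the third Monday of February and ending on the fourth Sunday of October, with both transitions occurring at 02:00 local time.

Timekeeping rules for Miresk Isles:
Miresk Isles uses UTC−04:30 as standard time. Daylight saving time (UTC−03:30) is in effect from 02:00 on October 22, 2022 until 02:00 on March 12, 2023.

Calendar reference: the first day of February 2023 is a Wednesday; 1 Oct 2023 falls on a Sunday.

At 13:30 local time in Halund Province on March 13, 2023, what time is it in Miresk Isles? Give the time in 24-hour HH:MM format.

1 February 2023 is a Wednesday, so the first Monday is February 6 and the third is February 20.
1 October 2023 is a Sunday, so the first Sunday is October 1 and the fourth is October 22.
March 13, 2023 falls between 20 February and 22 October, so daylight saving is in effect and Halund Province is at UTC−05:00.
13:30 Halund Province + 5h = 18:30 UTC.
At the standard offset (UTC−04:30), 18:30 UTC − 4h30m = 14:00 Miresk Isles standard time.
Daylight saving runs 22 October 2022 – 12 March 2023; the standard-time date in Miresk Isles, March 13, 2023, is outside that window, so Miresk Isles is on standard time at UTC−04:30.
18:30 UTC − 4h30m = 14:00 Miresk Isles.

14:00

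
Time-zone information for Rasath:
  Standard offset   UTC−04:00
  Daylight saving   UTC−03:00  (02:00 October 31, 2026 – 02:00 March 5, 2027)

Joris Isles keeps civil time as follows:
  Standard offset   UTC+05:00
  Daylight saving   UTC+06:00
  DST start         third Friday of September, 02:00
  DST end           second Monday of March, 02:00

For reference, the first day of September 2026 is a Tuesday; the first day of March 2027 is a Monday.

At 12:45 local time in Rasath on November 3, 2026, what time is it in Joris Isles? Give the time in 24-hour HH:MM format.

November 3, 2026 falls between 31 October 2026 and 5 March 2027, so daylight saving is in effect and Rasath is at UTC−03:00.
12:45 Rasath + 3h = 15:45 UTC.
1 September 2026 is a Tuesday, so the first Friday is September 4 and the third is September 18.
1 March 2027 is a Monday, so the first Monday is March 1 and the second is March 8.
At the standard offset (UTC+05:00), 15:45 UTC + 5h = 20:45 Joris Isles standard time.
Daylight saving runs 18 September 2026 – 8 March 2027; the standard-time date in Joris Isles, November 3, 2026, is inside that window, so Joris Isles is at UTC+06:00.
15:45 UTC + 6h = 21:45 Joris Isles.

21:45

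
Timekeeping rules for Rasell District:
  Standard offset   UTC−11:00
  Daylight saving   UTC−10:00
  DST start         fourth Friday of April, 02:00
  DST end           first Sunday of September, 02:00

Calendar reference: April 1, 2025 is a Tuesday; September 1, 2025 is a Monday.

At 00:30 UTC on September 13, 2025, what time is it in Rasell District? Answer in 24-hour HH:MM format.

1 April 2025 is a Tuesday, so the first Friday is April 4 and the fourth is April 25.
1 September 2025 is a Monday, so the first Sunday is September 7.
At the standard offset (UTC−11:00), 00:30 UTC − 11h = 13:30 Rasell District standard time (rolling into the previous day, 12 September 2025).
The standard-time date in Rasell District, September 12, 2025, is outside the daylight-saving period (25 April – 7 September), so Rasell District is on standard time, UTC−11:00.
00:30 UTC − 11h = 13:30 local (rolling into the previous day, 12 September 2025).

13:30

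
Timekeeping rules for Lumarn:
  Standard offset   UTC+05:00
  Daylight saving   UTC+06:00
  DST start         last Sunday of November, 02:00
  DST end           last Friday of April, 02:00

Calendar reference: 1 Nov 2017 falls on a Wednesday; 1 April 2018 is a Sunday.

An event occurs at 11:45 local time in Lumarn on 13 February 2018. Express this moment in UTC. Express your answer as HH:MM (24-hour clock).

1 November 2017 is a Wednesday, so Sundays fall on 5, 12, 19, 26; the last is November 26.
1 April 2018 is a Sunday, so Fridays fall on 6, 13, 20, 27; the last is April 27.
13 February 2018 lies within the daylight-saving period (26 November 2017 – 27 April 2018), so Lumarn is on daylight time, UTC+06:00.
11:45 local − 6h = 05:45 UTC.

05:45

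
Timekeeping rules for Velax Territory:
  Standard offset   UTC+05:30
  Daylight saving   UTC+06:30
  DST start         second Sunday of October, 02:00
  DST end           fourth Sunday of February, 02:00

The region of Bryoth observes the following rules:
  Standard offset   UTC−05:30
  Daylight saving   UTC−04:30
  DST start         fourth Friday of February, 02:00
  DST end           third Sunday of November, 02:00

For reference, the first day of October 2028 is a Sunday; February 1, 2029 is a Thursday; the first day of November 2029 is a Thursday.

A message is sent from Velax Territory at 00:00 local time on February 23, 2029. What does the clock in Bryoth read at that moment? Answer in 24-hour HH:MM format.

1 October 2028 is a Sunday, so the first Sunday is October 1 and the second is October 8.
1 February 2029 is a Thursday, so the first Sunday is February 4 and the fourth is February 25.
February 23, 2029 falls between 8 October 2028 and 25 February 2029, so daylight saving is in effect and Velax Territory is at UTC+06:30.
00:00 Velax Territory − 6h30m = 17:30 UTC (rolling into the previous day, 22 February 2029).
1 February 2029 is a Thursday, so the first Friday is February 2 and the fourth is February 23.
1 November 2029 is a Thursday, so the first Sunday is November 4 and the third is November 18.
At the standard offset (UTC−05:30), 17:30 UTC − 5h30m = 12:00 Bryoth standard time.
The standard-time date in Bryoth, February 22, 2029, does not fall between 23 February and 18 November, so daylight saving is not in effect and Bryoth is at UTC−05:30.
17:30 UTC − 5h30m = 12:00 Bryoth.

12:00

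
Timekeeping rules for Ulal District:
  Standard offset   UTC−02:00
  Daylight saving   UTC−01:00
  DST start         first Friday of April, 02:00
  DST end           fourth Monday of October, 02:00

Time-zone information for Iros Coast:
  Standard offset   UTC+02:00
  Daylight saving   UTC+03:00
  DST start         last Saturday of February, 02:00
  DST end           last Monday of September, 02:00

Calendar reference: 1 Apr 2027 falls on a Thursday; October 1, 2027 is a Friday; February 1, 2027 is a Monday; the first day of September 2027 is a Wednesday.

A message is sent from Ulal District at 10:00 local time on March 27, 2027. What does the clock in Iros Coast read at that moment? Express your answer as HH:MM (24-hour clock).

15:00

1 April 2027 is a Thursday, so the first Friday is April 2.
1 October 2027 is a Friday, so the first Monday is October 4 and the fourth is October 25.
March 27, 2027 is outside the daylight-saving period (2 April – 25 October), so Ulal District is on standard time, UTC−02:00.
10:00 Ulal District + 2h = 12:00 UTC.
1 February 2027 is a Monday, so Saturdays fall on 6, 13, 20, 27; the last is February 27.
1 September 2027 is a Wednesday, so Mondays fall on 6, 13, 20, 27; the last is September 27.
At the standard offset (UTC+02:00), 12:00 UTC + 2h = 14:00 Iros Coast standard time.
Daylight saving runs 27 February – 27 September; the standard-time date in Iros Coast, March 27, 2027, is inside that window, so Iros Coast is at UTC+03:00.
12:00 UTC + 3h = 15:00 Iros Coast.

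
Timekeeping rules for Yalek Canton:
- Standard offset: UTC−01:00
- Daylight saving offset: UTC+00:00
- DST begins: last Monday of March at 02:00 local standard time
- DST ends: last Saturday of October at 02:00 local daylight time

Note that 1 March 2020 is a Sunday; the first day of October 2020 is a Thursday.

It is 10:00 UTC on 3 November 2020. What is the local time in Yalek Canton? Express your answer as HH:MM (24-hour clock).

09:00

1 March 2020 is a Sunday, so Mondays fall on 2, 9, 16, 23, 30; the last is March 30.
1 October 2020 is a Thursday, so Saturdays fall on 3, 10, 17, 24, 31; the last is October 31.
At the standard offset (UTC−01:00), 10:00 UTC − 1h = 09:00 Yalek Canton standard time.
The standard-time date in Yalek Canton, 3 November 2020, is outside the daylight-saving period (30 March – 31 October), so Yalek Canton is on standard time, UTC−01:00.
10:00 UTC − 1h = 09:00 local.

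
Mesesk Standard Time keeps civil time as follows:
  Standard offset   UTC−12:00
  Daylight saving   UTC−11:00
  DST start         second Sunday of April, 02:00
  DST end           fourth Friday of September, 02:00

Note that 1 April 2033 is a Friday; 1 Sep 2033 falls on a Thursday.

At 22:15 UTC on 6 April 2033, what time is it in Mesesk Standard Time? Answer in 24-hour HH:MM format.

10:15

1 April 2033 is a Friday, so the first Sunday is April 3 and the second is April 10.
1 September 2033 is a Thursday, so the first Friday is September 2 and the fourth is September 23.
At the standard offset (UTC−12:00), 22:15 UTC − 12h = 10:15 Mesesk Standard Time standard time.
The standard-time date in Mesesk Standard Time, 6 April 2033, does not fall between 10 April and 23 September, so daylight saving is not in effect and Mesesk Standard Time is at UTC−12:00.
22:15 UTC − 12h = 10:15 local.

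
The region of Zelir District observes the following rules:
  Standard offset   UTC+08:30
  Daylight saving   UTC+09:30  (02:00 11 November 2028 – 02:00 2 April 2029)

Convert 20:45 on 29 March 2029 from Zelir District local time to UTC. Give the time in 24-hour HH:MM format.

11:15

29 March 2029 falls between 11 November 2028 and 2 April 2029, so daylight saving is in effect and Zelir District is at UTC+09:30.
20:45 local − 9h30m = 11:15 UTC.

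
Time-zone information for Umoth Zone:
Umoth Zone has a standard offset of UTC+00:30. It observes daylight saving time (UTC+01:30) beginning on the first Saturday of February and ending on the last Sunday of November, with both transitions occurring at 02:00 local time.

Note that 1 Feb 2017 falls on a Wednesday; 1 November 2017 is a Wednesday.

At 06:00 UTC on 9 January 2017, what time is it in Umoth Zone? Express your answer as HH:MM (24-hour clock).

06:30

1 February 2017 is a Wednesday, so the first Saturday is February 4.
1 November 2017 is a Wednesday, so Sundays fall on 5, 12, 19, 26; the last is November 26.
At the standard offset (UTC+00:30), 06:00 UTC + 0h30m = 06:30 Umoth Zone standard time.
Daylight saving runs 4 February – 26 November; the standard-time date in Umoth Zone, 9 January 2017, is outside that window, so Umoth Zone is on standard time at UTC+00:30.
06:00 UTC + 0h30m = 06:30 local.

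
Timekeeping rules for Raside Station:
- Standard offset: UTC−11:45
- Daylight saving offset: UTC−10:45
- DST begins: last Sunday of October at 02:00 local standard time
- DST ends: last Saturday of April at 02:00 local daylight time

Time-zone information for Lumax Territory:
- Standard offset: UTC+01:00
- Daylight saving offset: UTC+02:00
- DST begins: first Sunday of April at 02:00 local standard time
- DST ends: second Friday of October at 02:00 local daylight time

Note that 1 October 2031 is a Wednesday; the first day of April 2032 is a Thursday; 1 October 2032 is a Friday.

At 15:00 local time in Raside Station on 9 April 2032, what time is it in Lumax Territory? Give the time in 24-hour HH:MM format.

1 October 2031 is a Wednesday, so Sundays fall on 5, 12, 19, 26; the last is October 26.
1 April 2032 is a Thursday, so Saturdays fall on 3, 10, 17, 24; the last is April 24.
Daylight saving runs 26 October 2031 – 24 April 2032; 9 April 2032 is inside that window, so Raside Station is at UTC−10:45.
15:00 Raside Station + 10h45m = 01:45 UTC (rolling into the next day, 10 April 2032).
1 April 2032 is a Thursday, so the first Sunday is April 4.
1 October 2032 is a Friday, so the first Friday is October 1 and the second is October 8.
At the standard offset (UTC+01:00), 01:45 UTC + 1h = 02:45 Lumax Territory standard time.
The standard-time date in Lumax Territory, 10 April 2032, lies within the daylight-saving period (4 April – 8 October), so Lumax Territory is on daylight time, UTC+02:00.
01:45 UTC + 2h = 03:45 Lumax Territory.

03:45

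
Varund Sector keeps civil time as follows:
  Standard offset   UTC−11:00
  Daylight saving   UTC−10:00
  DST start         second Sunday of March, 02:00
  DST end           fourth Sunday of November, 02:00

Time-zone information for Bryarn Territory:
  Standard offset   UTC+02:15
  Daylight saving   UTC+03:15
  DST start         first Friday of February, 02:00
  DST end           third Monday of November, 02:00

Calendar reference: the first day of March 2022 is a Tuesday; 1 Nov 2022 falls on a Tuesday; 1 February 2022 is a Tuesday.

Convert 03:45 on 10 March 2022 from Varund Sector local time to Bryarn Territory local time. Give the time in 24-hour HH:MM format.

18:00

1 March 2022 is a Tuesday, so the first Sunday is March 6 and the second is March 13.
1 November 2022 is a Tuesday, so the first Sunday is November 6 and the fourth is November 27.
Daylight saving runs 13 March – 27 November; 10 March 2022 is outside that window, so Varund Sector is on standard time at UTC−11:00.
03:45 Varund Sector + 11h = 14:45 UTC.
1 February 2022 is a Tuesday, so the first Friday is February 4.
1 November 2022 is a Tuesday, so the first Monday is November 7 and the third is November 21.
At the standard offset (UTC+02:15), 14:45 UTC + 2h15m = 17:00 Bryarn Territory standard time.
The standard-time date in Bryarn Territory, 10 March 2022, lies within the daylight-saving period (4 February – 21 November), so Bryarn Territory is on daylight time, UTC+03:15.
14:45 UTC + 3h15m = 18:00 Bryarn Territory.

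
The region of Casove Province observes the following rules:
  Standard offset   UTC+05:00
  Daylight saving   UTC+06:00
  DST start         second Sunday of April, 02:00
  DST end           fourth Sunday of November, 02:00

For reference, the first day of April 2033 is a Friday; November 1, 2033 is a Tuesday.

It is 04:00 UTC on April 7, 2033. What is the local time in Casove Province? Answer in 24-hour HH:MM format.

1 April 2033 is a Friday, so the first Sunday is April 3 and the second is April 10.
1 November 2033 is a Tuesday, so the first Sunday is November 6 and the fourth is November 27.
At the standard offset (UTC+05:00), 04:00 UTC + 5h = 09:00 Casove Province standard time.
Daylight saving runs 10 April – 27 November; the standard-time date in Casove Province, April 7, 2033, is outside that window, so Casove Province is on standard time at UTC+05:00.
04:00 UTC + 5h = 09:00 local.

09:00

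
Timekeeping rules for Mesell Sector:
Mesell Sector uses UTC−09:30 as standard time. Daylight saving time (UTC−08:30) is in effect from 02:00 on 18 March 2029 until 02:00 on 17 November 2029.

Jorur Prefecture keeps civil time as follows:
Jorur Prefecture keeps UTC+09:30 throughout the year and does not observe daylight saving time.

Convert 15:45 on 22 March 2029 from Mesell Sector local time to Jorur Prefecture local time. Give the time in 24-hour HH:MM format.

09:45

22 March 2029 falls between 18 March and 17 November, so daylight saving is in effect and Mesell Sector is at UTC−08:30.
15:45 Mesell Sector + 8h30m = 00:15 UTC (rolling into the next day, 23 March 2029).
Jorur Prefecture has no daylight saving, so its offset is UTC+09:30 year-round.
00:15 UTC + 9h30m = 09:45 Jorur Prefecture.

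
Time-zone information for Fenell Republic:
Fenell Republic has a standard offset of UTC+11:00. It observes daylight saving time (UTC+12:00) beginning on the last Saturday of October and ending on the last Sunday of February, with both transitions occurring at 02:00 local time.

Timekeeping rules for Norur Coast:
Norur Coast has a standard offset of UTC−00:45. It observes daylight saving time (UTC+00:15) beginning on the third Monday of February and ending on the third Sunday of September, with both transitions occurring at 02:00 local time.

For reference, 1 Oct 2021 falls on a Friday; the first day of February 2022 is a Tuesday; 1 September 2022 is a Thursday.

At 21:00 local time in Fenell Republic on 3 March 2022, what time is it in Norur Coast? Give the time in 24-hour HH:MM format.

1 October 2021 is a Friday, so Saturdays fall on 2, 9, 16, 23, 30; the last is October 30.
1 February 2022 is a Tuesday, so Sundays fall on 6, 13, 20, 27; the last is February 27.
Daylight saving runs 30 October 2021 – 27 February 2022; 3 March 2022 is outside that window, so Fenell Republic is on standard time at UTC+11:00.
21:00 Fenell Republic − 11h = 10:00 UTC.
1 February 2022 is a Tuesday, so the first Monday is February 7 and the third is February 21.
1 September 2022 is a Thursday, so the first Sunday is September 4 and the third is September 18.
At the standard offset (UTC−00:45), 10:00 UTC − 0h45m = 09:15 Norur Coast standard time.
Daylight saving runs 21 February – 18 September; the standard-time date in Norur Coast, 3 March 2022, is inside that window, so Norur Coast is at UTC+00:15.
10:00 UTC + 0h15m = 10:15 Norur Coast.

10:15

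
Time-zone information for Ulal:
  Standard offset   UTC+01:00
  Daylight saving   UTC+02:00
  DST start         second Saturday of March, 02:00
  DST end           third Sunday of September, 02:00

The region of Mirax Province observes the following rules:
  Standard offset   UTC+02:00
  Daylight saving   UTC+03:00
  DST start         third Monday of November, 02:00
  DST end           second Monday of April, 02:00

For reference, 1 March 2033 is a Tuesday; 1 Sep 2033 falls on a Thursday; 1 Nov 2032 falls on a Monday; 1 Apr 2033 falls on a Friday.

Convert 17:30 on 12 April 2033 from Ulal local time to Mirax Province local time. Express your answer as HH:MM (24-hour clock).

1 March 2033 is a Tuesday, so the first Saturday is March 5 and the second is March 12.
1 September 2033 is a Thursday, so the first Sunday is September 4 and the third is September 18.
Daylight saving runs 12 March – 18 September; 12 April 2033 is inside that window, so Ulal is at UTC+02:00.
17:30 Ulal − 2h = 15:30 UTC.
1 November 2032 is a Monday, so the first Monday is November 1 and the third is November 15.
1 April 2033 is a Friday, so the first Monday is April 4 and the second is April 11.
At the standard offset (UTC+02:00), 15:30 UTC + 2h = 17:30 Mirax Province standard time.
The standard-time date in Mirax Province, 12 April 2033, is outside the daylight-saving period (15 November 2032 – 11 April 2033), so Mirax Province is on standard time, UTC+02:00.
15:30 UTC + 2h = 17:30 Mirax Province.

17:30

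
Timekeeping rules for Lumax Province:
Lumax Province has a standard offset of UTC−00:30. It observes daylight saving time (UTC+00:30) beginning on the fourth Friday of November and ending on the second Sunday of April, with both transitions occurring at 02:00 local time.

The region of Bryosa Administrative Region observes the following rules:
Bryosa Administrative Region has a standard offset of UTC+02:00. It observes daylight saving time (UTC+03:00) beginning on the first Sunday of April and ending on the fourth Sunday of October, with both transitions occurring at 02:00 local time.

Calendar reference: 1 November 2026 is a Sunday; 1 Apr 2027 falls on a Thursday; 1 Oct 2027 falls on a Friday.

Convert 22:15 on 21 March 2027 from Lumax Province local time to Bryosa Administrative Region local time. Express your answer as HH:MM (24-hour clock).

23:45

1 November 2026 is a Sunday, so the first Friday is November 6 and the fourth is November 27.
1 April 2027 is a Thursday, so the first Sunday is April 4 and the second is April 11.
Daylight saving runs 27 November 2026 – 11 April 2027; 21 March 2027 is inside that window, so Lumax Province is at UTC+00:30.
22:15 Lumax Province − 0h30m = 21:45 UTC.
1 April 2027 is a Thursday, so the first Sunday is April 4.
1 October 2027 is a Friday, so the first Sunday is October 3 and the fourth is October 24.
At the standard offset (UTC+02:00), 21:45 UTC + 2h = 23:45 Bryosa Administrative Region standard time.
Daylight saving runs 4 April – 24 October; the standard-time date in Bryosa Administrative Region, 21 March 2027, is outside that window, so Bryosa Administrative Region is on standard time at UTC+02:00.
21:45 UTC + 2h = 23:45 Bryosa Administrative Region.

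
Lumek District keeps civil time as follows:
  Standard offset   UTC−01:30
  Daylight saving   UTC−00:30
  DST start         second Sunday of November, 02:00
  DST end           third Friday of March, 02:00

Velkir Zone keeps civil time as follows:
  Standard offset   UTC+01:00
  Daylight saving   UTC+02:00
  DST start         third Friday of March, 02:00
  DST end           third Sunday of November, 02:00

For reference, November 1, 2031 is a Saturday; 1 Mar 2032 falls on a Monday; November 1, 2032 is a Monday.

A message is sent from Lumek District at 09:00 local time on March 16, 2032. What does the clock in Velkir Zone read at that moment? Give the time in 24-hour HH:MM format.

10:30

1 November 2031 is a Saturday, so the first Sunday is November 2 and the second is November 9.
1 March 2032 is a Monday, so the first Friday is March 5 and the third is March 19.
March 16, 2032 falls between 9 November 2031 and 19 March 2032, so daylight saving is in effect and Lumek District is at UTC−00:30.
09:00 Lumek District + 0h30m = 09:30 UTC.
1 March 2032 is a Monday, so the first Friday is March 5 and the third is March 19.
1 November 2032 is a Monday, so the first Sunday is November 7 and the third is November 21.
At the standard offset (UTC+01:00), 09:30 UTC + 1h = 10:30 Velkir Zone standard time.
The standard-time date in Velkir Zone, March 16, 2032, is outside the daylight-saving period (19 March – 21 November), so Velkir Zone is on standard time, UTC+01:00.
09:30 UTC + 1h = 10:30 Velkir Zone.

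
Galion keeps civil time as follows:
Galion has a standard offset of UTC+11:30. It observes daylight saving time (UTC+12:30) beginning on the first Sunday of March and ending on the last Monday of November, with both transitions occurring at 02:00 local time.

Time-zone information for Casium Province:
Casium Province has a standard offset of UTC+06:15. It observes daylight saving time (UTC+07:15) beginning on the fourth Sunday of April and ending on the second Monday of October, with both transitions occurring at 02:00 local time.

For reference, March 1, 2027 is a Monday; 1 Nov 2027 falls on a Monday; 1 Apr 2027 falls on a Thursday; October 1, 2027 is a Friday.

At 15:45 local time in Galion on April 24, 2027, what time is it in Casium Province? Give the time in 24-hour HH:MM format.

09:30

1 March 2027 is a Monday, so the first Sunday is March 7.
1 November 2027 is a Monday, so Mondays fall on 1, 8, 15, 22, 29; the last is November 29.
April 24, 2027 falls between 7 March and 29 November, so daylight saving is in effect and Galion is at UTC+12:30.
15:45 Galion − 12h30m = 03:15 UTC.
1 April 2027 is a Thursday, so the first Sunday is April 4 and the fourth is April 25.
1 October 2027 is a Friday, so the first Monday is October 4 and the second is October 11.
At the standard offset (UTC+06:15), 03:15 UTC + 6h15m = 09:30 Casium Province standard time.
The standard-time date in Casium Province, April 24, 2027, is outside the daylight-saving period (25 April – 11 October), so Casium Province is on standard time, UTC+06:15.
03:15 UTC + 6h15m = 09:30 Casium Province.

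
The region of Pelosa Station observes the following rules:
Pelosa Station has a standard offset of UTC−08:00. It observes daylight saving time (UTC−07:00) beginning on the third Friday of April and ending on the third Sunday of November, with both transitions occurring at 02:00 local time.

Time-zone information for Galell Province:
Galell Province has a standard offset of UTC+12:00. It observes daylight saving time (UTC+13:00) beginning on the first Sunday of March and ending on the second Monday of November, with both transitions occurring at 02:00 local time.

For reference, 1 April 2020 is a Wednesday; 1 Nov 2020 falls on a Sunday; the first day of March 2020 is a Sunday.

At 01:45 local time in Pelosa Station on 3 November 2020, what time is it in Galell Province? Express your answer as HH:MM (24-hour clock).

21:45

1 April 2020 is a Wednesday, so the first Friday is April 3 and the third is April 17.
1 November 2020 is a Sunday, so the first Sunday is November 1 and the third is November 15.
3 November 2020 falls between 17 April and 15 November, so daylight saving is in effect and Pelosa Station is at UTC−07:00.
01:45 Pelosa Station + 7h = 08:45 UTC.
1 March 2020 is a Sunday, so the first Sunday is March 1.
1 November 2020 is a Sunday, so the first Monday is November 2 and the second is November 9.
At the standard offset (UTC+12:00), 08:45 UTC + 12h = 20:45 Galell Province standard time.
The standard-time date in Galell Province, 3 November 2020, falls between 1 March and 9 November, so daylight saving is in effect and Galell Province is at UTC+13:00.
08:45 UTC + 13h = 21:45 Galell Province.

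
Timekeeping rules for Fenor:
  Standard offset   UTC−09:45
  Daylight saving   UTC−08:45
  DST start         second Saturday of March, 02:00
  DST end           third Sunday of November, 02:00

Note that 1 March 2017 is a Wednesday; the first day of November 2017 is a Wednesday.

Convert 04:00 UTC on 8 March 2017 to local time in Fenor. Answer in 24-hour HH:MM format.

18:15

1 March 2017 is a Wednesday, so the first Saturday is March 4 and the second is March 11.
1 November 2017 is a Wednesday, so the first Sunday is November 5 and the third is November 19.
At the standard offset (UTC−09:45), 04:00 UTC − 9h45m = 18:15 Fenor standard time (rolling into the previous day, 7 March 2017).
Daylight saving runs 11 March – 19 November; the standard-time date in Fenor, 7 March 2017, is outside that window, so Fenor is on standard time at UTC−09:45.
04:00 UTC − 9h45m = 18:15 local (rolling into the previous day, 7 March 2017).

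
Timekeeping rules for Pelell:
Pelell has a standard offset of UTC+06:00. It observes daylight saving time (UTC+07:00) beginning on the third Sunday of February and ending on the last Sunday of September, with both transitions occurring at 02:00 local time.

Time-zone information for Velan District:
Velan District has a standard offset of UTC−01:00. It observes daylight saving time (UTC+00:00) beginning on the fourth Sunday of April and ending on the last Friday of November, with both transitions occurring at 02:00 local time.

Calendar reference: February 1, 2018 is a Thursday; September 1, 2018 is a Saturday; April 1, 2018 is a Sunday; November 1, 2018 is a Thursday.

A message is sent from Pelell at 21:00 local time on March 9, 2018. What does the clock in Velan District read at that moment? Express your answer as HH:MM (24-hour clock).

13:00

1 February 2018 is a Thursday, so the first Sunday is February 4 and the third is February 18.
1 September 2018 is a Saturday, so Sundays fall on 2, 9, 16, 23, 30; the last is September 30.
March 9, 2018 falls between 18 February and 30 September, so daylight saving is in effect and Pelell is at UTC+07:00.
21:00 Pelell − 7h = 14:00 UTC.
1 April 2018 is a Sunday, so the first Sunday is April 1 and the fourth is April 22.
1 November 2018 is a Thursday, so Fridays fall on 2, 9, 16, 23, 30; the last is November 30.
At the standard offset (UTC−01:00), 14:00 UTC − 1h = 13:00 Velan District standard time.
Daylight saving runs 22 April – 30 November; the standard-time date in Velan District, March 9, 2018, is outside that window, so Velan District is on standard time at UTC−01:00.
14:00 UTC − 1h = 13:00 Velan District.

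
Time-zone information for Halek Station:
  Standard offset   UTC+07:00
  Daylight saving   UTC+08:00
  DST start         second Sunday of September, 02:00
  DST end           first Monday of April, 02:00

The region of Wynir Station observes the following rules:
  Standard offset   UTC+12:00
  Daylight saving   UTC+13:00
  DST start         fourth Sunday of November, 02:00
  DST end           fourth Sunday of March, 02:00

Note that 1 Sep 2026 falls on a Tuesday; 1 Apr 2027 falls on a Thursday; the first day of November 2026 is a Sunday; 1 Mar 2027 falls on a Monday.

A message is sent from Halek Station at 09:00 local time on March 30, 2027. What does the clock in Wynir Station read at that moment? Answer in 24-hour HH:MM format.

1 September 2026 is a Tuesday, so the first Sunday is September 6 and the second is September 13.
1 April 2027 is a Thursday, so the first Monday is April 5.
Daylight saving runs 13 September 2026 – 5 April 2027; March 30, 2027 is inside that window, so Halek Station is at UTC+08:00.
09:00 Halek Station − 8h = 01:00 UTC.
1 November 2026 is a Sunday, so the first Sunday is November 1 and the fourth is November 22.
1 March 2027 is a Monday, so the first Sunday is March 7 and the fourth is March 28.
At the standard offset (UTC+12:00), 01:00 UTC + 12h = 13:00 Wynir Station standard time.
The standard-time date in Wynir Station, March 30, 2027, does not fall between 22 November 2026 and 28 March 2027, so daylight saving is not in effect and Wynir Station is at UTC+12:00.
01:00 UTC + 12h = 13:00 Wynir Station.

13:00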